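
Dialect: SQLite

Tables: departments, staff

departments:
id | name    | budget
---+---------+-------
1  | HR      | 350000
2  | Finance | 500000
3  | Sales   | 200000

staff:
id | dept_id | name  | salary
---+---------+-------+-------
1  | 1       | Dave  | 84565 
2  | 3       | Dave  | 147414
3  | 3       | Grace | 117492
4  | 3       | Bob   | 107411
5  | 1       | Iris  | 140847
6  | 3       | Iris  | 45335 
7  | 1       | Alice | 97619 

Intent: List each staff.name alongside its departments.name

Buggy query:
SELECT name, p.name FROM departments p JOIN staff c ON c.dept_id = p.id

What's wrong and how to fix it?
Bug: 'name' exists in both joined tables, so the database can't tell which one is meant

Fix: Prefix ambiguous columns with the table alias

Corrected query:
SELECT c.name, p.name FROM departments p JOIN staff c ON c.dept_id = p.id

Result:
name  | name 
------+------
Dave  | HR   
Dave  | Sales
Grace | Sales
Bob   | Sales
Iris  | HR   
Iris  | Sales
Alice | HR   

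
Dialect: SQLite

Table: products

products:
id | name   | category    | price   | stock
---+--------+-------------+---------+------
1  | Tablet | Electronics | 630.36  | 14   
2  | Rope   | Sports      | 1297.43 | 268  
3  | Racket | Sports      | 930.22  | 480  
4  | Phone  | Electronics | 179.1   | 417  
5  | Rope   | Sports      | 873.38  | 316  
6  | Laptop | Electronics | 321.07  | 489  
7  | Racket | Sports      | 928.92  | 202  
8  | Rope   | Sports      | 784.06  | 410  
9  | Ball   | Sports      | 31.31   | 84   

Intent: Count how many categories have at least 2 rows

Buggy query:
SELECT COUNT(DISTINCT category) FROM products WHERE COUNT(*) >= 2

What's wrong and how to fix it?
Bug: COUNT(*) cannot appear in WHERE; the per-group count doesn't exist yet

Fix: Use a subquery that GROUPs and filters with HAVING, then count its rows

Corrected query:
SELECT COUNT(*) FROM (SELECT category FROM products GROUP BY category HAVING COUNT(*) >= 2)

Result:
COUNT(*)
--------
2       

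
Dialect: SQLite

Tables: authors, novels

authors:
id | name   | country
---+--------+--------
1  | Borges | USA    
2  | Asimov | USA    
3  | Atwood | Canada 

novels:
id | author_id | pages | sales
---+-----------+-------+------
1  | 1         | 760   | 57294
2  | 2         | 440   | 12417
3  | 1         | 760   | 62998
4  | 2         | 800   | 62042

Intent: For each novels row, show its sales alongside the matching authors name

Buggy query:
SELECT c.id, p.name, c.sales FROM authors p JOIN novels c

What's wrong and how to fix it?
Bug: Missing join condition: each novels row is matched to all authors rows instead of just its own

Fix: Specify the join condition linking the foreign key to the parent id

Corrected query:
SELECT c.id, p.name, c.sales FROM authors p JOIN novels c ON c.author_id = p.id

Result:
id | name   | sales
---+--------+------
1  | Borges | 57294
2  | Asimov | 12417
3  | Borges | 62998
4  | Asimov | 62042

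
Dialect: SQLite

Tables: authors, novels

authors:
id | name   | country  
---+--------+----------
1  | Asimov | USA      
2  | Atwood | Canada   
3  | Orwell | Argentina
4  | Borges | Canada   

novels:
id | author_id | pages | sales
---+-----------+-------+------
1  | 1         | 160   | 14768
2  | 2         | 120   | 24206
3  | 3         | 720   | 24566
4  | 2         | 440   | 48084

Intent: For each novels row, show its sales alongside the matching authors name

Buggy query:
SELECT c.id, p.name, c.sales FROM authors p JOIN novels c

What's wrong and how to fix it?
Bug: JOIN with no ON clause produces a cartesian product; every novels row pairs with every authors row

Fix: Add ON c.author_id = p.id to the JOIN

Corrected query:
SELECT c.id, p.name, c.sales FROM authors p JOIN novels c ON c.author_id = p.id

Result:
id | name   | sales
---+--------+------
1  | Asimov | 14768
2  | Atwood | 24206
3  | Orwell | 24566
4  | Atwood | 48084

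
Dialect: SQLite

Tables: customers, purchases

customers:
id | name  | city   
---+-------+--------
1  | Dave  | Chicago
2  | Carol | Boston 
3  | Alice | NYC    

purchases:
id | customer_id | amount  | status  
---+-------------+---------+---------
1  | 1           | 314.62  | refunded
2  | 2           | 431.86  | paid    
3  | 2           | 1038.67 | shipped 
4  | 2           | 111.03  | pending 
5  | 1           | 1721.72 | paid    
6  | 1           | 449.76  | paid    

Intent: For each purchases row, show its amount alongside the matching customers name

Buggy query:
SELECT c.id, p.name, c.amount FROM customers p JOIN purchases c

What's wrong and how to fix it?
Bug: Missing join condition: each purchases row is matched to all customers rows instead of just its own

Fix: Add ON c.customer_id = p.id to the JOIN

Corrected query:
SELECT c.id, p.name, c.amount FROM customers p JOIN purchases c ON c.customer_id = p.id

Result:
id | name  | amount 
---+-------+--------
1  | Dave  | 314.62 
2  | Carol | 431.86 
3  | Carol | 1038.67
4  | Carol | 111.03 
5  | Dave  | 1721.72
6  | Dave  | 449.76 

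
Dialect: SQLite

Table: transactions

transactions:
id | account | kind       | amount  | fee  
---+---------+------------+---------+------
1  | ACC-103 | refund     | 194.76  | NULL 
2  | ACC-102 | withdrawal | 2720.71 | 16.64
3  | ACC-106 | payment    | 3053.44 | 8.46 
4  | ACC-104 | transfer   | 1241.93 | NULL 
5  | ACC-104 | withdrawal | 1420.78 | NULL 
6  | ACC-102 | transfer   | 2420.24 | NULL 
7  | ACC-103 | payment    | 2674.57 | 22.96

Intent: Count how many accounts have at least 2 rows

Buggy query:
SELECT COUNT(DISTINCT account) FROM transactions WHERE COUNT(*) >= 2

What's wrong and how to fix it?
Bug: COUNT(*) cannot appear in WHERE; the per-group count doesn't exist yet

Fix: Group first with HAVING COUNT(*) >= 2, then COUNT the resulting groups

Corrected query:
SELECT COUNT(*) FROM (SELECT account FROM transactions GROUP BY account HAVING COUNT(*) >= 2)

Result:
COUNT(*)
--------
3       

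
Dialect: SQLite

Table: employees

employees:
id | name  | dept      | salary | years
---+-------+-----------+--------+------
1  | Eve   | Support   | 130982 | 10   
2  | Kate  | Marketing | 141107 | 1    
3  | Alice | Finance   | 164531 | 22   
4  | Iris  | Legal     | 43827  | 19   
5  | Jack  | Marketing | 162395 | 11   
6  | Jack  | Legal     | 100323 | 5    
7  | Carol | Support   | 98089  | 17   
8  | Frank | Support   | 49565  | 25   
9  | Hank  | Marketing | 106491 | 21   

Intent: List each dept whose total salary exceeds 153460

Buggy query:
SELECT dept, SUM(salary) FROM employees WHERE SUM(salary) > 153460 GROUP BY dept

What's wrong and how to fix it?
Bug: SUM(salary) is an aggregate, but WHERE filters rows before aggregation

Fix: Move the aggregate condition to a HAVING clause

Corrected query:
SELECT dept, SUM(salary) FROM employees GROUP BY dept HAVING SUM(salary) > 153460

Result:
dept      | SUM(salary)
----------+------------
Finance   | 164531     
Marketing | 409993     
Support   | 278636     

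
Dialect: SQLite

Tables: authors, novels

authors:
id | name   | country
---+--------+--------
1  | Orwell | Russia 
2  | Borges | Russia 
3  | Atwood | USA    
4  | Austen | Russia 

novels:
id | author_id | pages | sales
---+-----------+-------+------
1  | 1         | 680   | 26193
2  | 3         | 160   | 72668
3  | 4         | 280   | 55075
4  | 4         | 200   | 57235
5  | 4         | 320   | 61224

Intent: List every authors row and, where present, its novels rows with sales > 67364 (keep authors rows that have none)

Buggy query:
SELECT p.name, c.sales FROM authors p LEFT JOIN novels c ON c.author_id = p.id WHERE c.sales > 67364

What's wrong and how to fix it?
Bug: A WHERE condition on the right-hand table after LEFT JOIN drops unmatched parents

Fix: Move the right-table condition into the ON clause so unmatched parents are kept

Corrected query:
SELECT p.name, c.sales FROM authors p LEFT JOIN novels c ON c.author_id = p.id AND c.sales > 67364

Result:
name   | sales
-------+------
Orwell | NULL 
Borges | NULL 
Atwood | 72668
Austen | NULL 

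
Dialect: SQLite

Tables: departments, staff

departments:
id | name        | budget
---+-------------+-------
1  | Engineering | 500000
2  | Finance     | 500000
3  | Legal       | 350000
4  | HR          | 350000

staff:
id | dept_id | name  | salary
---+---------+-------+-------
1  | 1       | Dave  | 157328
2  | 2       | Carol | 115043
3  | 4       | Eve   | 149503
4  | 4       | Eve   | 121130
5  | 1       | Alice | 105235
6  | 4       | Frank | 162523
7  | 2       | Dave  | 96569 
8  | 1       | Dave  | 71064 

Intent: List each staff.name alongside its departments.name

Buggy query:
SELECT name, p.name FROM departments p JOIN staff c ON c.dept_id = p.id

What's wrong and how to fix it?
Bug: Both tables have a 'name' column; the unqualified reference is ambiguous

Fix: Prefix ambiguous columns with the table alias

Corrected query:
SELECT c.name, p.name FROM departments p JOIN staff c ON c.dept_id = p.id

Result:
name  | name       
------+------------
Dave  | Engineering
Carol | Finance    
Eve   | HR         
Eve   | HR         
Alice | Engineering
Frank | HR         
Dave  | Finance    
Dave  | Engineering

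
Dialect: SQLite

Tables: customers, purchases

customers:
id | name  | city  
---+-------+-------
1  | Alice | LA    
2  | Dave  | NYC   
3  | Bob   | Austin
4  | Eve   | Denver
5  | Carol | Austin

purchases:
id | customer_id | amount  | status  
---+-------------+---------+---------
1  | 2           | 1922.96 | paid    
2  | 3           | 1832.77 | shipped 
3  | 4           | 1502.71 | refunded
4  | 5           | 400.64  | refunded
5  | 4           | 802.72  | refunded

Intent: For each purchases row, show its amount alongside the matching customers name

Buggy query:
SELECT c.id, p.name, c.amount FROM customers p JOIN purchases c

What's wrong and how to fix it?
Bug: Missing join condition: each purchases row is matched to all customers rows instead of just its own

Fix: Specify the join condition linking the foreign key to the parent id

Corrected query:
SELECT c.id, p.name, c.amount FROM customers p JOIN purchases c ON c.customer_id = p.id

Result:
id | name  | amount 
---+-------+--------
1  | Dave  | 1922.96
2  | Bob   | 1832.77
3  | Eve   | 1502.71
4  | Carol | 400.64 
5  | Eve   | 802.72 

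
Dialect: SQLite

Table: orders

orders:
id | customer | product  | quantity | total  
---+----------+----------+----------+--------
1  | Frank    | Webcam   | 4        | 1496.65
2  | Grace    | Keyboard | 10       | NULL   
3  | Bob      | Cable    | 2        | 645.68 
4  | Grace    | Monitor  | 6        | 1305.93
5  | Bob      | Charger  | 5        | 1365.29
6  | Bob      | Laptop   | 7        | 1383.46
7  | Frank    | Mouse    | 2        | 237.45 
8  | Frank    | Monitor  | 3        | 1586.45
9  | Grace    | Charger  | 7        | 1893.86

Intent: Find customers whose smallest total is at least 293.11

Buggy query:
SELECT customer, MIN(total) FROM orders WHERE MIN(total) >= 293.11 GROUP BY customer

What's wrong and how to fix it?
Bug: MIN() in WHERE is a misuse of aggregate

Fix: Use HAVING for the per-group MIN condition

Corrected query:
SELECT customer, MIN(total) FROM orders GROUP BY customer HAVING MIN(total) >= 293.11

Result:
customer | MIN(total)
---------+-----------
Bob      | 645.68    
Grace    | 1305.93   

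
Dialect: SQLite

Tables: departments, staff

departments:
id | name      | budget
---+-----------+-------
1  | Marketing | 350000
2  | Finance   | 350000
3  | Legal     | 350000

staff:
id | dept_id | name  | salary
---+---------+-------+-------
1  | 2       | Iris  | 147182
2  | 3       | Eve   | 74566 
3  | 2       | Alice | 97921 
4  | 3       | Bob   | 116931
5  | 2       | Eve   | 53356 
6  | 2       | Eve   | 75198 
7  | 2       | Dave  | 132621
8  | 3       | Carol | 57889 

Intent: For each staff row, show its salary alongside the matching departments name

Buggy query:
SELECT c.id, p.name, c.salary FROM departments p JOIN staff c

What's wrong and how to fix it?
Bug: Missing join condition: each staff row is matched to all departments rows instead of just its own

Fix: Add ON c.dept_id = p.id to the JOIN

Corrected query:
SELECT c.id, p.name, c.salary FROM departments p JOIN staff c ON c.dept_id = p.id

Result:
id | name    | salary
---+---------+-------
1  | Finance | 147182
2  | Legal   | 74566 
3  | Finance | 97921 
4  | Legal   | 116931
5  | Finance | 53356 
6  | Finance | 75198 
7  | Finance | 132621
8  | Legal   | 57889 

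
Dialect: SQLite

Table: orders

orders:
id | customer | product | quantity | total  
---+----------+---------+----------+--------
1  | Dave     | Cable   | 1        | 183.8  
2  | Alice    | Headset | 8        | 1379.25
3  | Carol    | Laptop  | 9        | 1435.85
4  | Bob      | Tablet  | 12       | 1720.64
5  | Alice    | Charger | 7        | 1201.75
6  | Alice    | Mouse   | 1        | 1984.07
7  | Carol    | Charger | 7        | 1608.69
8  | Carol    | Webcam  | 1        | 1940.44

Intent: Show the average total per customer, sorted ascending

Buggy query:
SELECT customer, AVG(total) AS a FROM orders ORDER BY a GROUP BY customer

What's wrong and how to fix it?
Bug: GROUP BY must precede ORDER BY

Fix: Reorder: SELECT … FROM … GROUP BY … ORDER BY …

Corrected query:
SELECT customer, AVG(total) AS a FROM orders GROUP BY customer ORDER BY a

Result:
customer | a      
---------+--------
Dave     | 183.8  
Alice    | 1521.69
Carol    | 1661.66
Bob      | 1720.64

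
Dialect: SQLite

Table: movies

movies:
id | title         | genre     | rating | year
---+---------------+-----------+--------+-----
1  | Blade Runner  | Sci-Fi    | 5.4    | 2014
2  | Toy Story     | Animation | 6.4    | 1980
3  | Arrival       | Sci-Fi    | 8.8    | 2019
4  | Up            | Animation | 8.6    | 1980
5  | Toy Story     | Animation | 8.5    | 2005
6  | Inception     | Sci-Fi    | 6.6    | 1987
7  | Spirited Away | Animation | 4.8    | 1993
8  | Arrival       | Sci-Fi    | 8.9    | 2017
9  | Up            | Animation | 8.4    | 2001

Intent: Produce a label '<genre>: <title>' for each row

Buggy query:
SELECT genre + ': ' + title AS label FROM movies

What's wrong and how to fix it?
Bug: '+' is numeric addition; on text columns SQLite converts them to 0 instead of concatenating

Fix: Replace + with || to concatenate text

Corrected query:
SELECT genre || ': ' || title AS label FROM movies

Result:
label                   
------------------------
Sci-Fi: Blade Runner    
Animation: Toy Story    
Sci-Fi: Arrival         
Animation: Up           
Animation: Toy Story    
Sci-Fi: Inception       
Animation: Spirited Away
Sci-Fi: Arrival         
Animation: Up           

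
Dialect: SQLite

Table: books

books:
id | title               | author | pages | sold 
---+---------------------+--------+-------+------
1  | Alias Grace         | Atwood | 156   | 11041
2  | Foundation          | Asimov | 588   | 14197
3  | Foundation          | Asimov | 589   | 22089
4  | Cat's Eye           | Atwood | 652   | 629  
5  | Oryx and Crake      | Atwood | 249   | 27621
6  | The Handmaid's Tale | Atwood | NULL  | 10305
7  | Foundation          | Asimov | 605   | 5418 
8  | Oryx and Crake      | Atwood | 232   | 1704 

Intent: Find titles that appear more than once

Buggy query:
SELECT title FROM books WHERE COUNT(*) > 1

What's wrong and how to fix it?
Bug: WHERE can't reference COUNT(*); aggregates are computed after WHERE

Fix: Group first, then use HAVING for the count condition

Corrected query:
SELECT title FROM books GROUP BY title HAVING COUNT(*) > 1

Result:
title         
--------------
Foundation    
Oryx and Crake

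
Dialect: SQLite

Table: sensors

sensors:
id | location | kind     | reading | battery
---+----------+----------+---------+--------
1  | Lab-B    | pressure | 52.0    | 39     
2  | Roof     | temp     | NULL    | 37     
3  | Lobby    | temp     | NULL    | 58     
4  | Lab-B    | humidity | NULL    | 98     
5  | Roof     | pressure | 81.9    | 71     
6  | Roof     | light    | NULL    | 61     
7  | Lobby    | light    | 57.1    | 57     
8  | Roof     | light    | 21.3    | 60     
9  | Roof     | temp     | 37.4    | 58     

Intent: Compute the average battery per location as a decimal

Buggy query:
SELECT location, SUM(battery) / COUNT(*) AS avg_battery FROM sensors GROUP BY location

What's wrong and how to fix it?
Bug: SUM(battery) and COUNT(*) are both integers; the division truncates the fractional part

Fix: Multiply by 1.0 (or CAST to REAL) to force floating-point division

Corrected query:
SELECT location, SUM(battery) * 1.0 / COUNT(*) AS avg_battery FROM sensors GROUP BY location

Result:
location | avg_battery
---------+------------
Lab-B    | 68.5       
Lobby    | 57.5       
Roof     | 57.4       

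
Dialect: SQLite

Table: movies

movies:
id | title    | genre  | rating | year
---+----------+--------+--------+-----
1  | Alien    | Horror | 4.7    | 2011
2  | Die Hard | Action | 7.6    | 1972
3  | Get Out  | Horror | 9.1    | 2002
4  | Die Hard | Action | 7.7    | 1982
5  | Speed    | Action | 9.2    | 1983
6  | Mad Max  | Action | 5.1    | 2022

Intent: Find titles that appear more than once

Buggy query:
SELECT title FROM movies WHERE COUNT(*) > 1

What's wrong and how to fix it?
Bug: COUNT(*) is an aggregate and cannot be used in WHERE

Fix: Group first, then use HAVING for the count condition

Corrected query:
SELECT title FROM movies GROUP BY title HAVING COUNT(*) > 1

Result:
title   
--------
Die Hard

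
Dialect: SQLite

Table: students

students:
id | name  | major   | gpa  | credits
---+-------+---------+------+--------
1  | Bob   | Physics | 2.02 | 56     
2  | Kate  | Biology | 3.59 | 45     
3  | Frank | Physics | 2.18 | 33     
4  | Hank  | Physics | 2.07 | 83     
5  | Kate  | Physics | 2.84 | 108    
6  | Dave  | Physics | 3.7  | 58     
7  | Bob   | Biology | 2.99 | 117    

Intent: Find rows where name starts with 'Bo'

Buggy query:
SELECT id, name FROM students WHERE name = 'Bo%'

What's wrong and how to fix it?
Bug: '=' compares the literal string including the % character; pattern matching needs LIKE

Fix: Replace '=' with LIKE so 'Bo%' is treated as a pattern

Corrected query:
SELECT id, name FROM students WHERE name LIKE 'Bo%'

Result:
id | name
---+-----
1  | Bob 
7  | Bob 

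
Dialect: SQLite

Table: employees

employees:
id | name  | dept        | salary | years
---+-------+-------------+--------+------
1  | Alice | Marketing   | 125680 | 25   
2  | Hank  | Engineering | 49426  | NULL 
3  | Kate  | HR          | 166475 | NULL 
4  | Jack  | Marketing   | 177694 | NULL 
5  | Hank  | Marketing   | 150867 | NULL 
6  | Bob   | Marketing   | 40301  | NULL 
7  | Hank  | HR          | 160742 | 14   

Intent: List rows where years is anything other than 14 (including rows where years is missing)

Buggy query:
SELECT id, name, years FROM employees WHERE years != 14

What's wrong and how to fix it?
Bug: 'years != 14' is unknown when years is NULL, so NULL rows are silently excluded

Fix: Handle NULL separately with IS NULL alongside the inequality

Corrected query:
SELECT id, name, years FROM employees WHERE years != 14 OR years IS NULL

Result:
id | name  | years
---+-------+------
1  | Alice | 25   
2  | Hank  | NULL 
3  | Kate  | NULL 
4  | Jack  | NULL 
5  | Hank  | NULL 
6  | Bob   | NULL 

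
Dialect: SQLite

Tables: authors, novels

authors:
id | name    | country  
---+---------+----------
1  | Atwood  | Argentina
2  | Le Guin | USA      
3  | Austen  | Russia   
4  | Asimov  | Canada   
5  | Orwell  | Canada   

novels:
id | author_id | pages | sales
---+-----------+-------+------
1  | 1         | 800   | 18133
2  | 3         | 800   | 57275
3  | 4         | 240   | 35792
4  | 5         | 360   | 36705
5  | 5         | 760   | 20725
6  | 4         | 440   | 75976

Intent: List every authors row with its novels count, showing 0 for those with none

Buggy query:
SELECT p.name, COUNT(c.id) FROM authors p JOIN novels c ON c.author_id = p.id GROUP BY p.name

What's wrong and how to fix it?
Bug: INNER JOIN drops authors rows that have no matching novels rows

Fix: Use LEFT JOIN so parents without children still appear (COUNT(c.id) gives 0)

Corrected query:
SELECT p.name, COUNT(c.id) FROM authors p LEFT JOIN novels c ON c.author_id = p.id GROUP BY p.name

Result:
name    | COUNT(c.id)
--------+------------
Asimov  | 2          
Atwood  | 1          
Austen  | 1          
Le Guin | 0          
Orwell  | 2          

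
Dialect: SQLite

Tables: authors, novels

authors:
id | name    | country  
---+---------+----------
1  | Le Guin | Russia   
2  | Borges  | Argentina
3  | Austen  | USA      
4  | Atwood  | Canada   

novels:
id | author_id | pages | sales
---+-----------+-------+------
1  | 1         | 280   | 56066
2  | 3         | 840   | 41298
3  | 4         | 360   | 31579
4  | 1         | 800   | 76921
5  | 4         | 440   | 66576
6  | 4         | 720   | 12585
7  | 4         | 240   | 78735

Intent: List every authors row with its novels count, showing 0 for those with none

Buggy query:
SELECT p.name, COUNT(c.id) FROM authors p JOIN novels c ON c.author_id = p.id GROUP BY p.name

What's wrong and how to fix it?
Bug: INNER JOIN drops authors rows that have no matching novels rows

Fix: Switch to LEFT JOIN to retain unmatched parent rows

Corrected query:
SELECT p.name, COUNT(c.id) FROM authors p LEFT JOIN novels c ON c.author_id = p.id GROUP BY p.name

Result:
name    | COUNT(c.id)
--------+------------
Atwood  | 4          
Austen  | 1          
Borges  | 0          
Le Guin | 2          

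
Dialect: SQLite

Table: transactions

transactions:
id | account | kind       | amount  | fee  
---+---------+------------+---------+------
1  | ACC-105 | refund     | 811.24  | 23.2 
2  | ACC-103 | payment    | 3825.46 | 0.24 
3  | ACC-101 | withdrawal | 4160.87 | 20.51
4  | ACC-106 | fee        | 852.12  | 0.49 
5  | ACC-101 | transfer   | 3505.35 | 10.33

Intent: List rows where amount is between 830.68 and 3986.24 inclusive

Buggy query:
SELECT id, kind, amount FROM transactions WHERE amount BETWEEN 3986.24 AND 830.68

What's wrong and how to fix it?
Bug: The bounds are reversed; BETWEEN a AND b requires a <= b to match anything

Fix: Swap the bounds so the smaller value comes first

Corrected query:
SELECT id, kind, amount FROM transactions WHERE amount BETWEEN 830.68 AND 3986.24

Result:
id | kind     | amount 
---+----------+--------
2  | payment  | 3825.46
4  | fee      | 852.12 
5  | transfer | 3505.35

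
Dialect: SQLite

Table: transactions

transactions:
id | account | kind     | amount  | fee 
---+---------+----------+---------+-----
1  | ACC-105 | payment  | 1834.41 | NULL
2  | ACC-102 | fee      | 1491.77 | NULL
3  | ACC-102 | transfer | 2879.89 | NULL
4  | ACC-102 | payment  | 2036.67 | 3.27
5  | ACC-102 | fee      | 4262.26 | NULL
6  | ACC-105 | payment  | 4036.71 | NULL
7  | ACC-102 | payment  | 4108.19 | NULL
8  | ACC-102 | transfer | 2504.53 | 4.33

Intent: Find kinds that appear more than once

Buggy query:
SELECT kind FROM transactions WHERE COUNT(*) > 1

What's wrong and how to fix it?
Bug: COUNT(*) is an aggregate and cannot be used in WHERE

Fix: Group first, then use HAVING for the count condition

Corrected query:
SELECT kind FROM transactions GROUP BY kind HAVING COUNT(*) > 1

Result:
kind    
--------
fee     
payment 
transfer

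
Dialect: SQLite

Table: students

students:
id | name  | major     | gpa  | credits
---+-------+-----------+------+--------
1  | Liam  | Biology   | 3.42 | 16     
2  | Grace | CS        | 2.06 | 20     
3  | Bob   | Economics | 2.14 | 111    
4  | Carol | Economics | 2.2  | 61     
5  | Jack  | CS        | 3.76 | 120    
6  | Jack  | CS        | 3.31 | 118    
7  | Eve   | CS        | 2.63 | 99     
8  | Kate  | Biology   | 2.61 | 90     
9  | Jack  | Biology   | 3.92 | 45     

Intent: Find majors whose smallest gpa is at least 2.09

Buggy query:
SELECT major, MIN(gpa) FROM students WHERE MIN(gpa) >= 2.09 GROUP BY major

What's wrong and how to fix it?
Bug: MIN() in WHERE is a misuse of aggregate

Fix: Replace WHERE with HAVING after the GROUP BY

Corrected query:
SELECT major, MIN(gpa) FROM students GROUP BY major HAVING MIN(gpa) >= 2.09

Result:
major     | MIN(gpa)
----------+---------
Biology   | 2.61    
Economics | 2.14    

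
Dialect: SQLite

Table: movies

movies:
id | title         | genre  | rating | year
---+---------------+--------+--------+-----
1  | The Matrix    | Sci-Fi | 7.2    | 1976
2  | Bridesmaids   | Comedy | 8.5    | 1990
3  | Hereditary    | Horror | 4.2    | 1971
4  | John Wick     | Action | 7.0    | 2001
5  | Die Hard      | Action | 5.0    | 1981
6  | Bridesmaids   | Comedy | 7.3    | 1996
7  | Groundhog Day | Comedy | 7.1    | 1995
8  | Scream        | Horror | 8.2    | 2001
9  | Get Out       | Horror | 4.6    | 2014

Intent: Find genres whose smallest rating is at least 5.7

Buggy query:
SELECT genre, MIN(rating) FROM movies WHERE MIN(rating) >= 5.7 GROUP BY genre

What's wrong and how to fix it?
Bug: Aggregates like MIN are computed per group after WHERE runs

Fix: Replace WHERE with HAVING after the GROUP BY

Corrected query:
SELECT genre, MIN(rating) FROM movies GROUP BY genre HAVING MIN(rating) >= 5.7

Result:
genre  | MIN(rating)
-------+------------
Comedy | 7.1        
Sci-Fi | 7.2        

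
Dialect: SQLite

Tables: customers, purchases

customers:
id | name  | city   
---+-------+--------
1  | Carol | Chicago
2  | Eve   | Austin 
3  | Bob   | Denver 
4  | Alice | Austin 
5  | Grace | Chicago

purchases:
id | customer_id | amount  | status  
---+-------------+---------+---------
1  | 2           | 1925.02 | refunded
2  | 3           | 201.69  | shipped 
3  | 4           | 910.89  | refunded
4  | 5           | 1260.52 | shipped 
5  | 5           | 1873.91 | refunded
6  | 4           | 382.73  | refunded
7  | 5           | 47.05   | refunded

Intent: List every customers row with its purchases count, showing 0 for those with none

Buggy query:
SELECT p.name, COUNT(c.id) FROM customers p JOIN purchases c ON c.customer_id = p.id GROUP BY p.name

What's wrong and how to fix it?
Bug: An inner join excludes parents with zero children

Fix: Switch to LEFT JOIN to retain unmatched parent rows

Corrected query:
SELECT p.name, COUNT(c.id) FROM customers p LEFT JOIN purchases c ON c.customer_id = p.id GROUP BY p.name

Result:
name  | COUNT(c.id)
------+------------
Alice | 2          
Bob   | 1          
Carol | 0          
Eve   | 1          
Grace | 3          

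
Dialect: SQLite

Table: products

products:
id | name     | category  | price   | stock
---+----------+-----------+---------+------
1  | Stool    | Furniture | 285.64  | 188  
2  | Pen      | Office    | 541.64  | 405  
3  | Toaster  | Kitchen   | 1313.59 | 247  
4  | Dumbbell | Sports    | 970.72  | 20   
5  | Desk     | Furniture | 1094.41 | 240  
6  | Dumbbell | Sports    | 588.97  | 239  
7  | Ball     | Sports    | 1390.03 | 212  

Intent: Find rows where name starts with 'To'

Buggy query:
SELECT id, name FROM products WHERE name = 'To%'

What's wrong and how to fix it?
Bug: '=' compares the literal string including the % character; pattern matching needs LIKE

Fix: Replace '=' with LIKE so 'To%' is treated as a pattern

Corrected query:
SELECT id, name FROM products WHERE name LIKE 'To%'

Result:
id | name   
---+--------
3  | Toaster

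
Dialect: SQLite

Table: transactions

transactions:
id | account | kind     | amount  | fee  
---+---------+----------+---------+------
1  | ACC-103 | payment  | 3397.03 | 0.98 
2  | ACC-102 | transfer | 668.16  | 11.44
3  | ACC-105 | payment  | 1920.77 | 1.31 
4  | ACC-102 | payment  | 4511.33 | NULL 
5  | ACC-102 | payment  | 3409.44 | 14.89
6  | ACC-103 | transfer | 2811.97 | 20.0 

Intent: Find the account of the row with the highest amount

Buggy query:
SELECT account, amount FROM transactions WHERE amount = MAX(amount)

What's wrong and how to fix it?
Bug: MAX(amount) is an aggregate and cannot be used directly in WHERE

Fix: Use a subquery: WHERE amount = (SELECT MAX(amount) FROM transactions)

Corrected query:
SELECT account, amount FROM transactions WHERE amount = (SELECT MAX(amount) FROM transactions)

Result:
account | amount 
--------+--------
ACC-102 | 4511.33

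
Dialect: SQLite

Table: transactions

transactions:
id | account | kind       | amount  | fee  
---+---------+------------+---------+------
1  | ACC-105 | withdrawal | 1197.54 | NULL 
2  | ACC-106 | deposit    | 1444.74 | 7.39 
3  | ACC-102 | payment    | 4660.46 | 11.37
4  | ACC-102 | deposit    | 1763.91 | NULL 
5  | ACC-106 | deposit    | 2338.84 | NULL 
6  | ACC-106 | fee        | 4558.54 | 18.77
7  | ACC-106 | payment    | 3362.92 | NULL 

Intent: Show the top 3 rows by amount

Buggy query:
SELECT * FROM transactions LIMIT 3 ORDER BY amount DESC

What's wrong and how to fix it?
Bug: LIMIT must come after ORDER BY

Fix: Sort with ORDER BY, then apply LIMIT

Corrected query:
SELECT * FROM transactions ORDER BY amount DESC LIMIT 3

Result:
id | account | kind    | amount  | fee  
---+---------+---------+---------+------
3  | ACC-102 | payment | 4660.46 | 11.37
6  | ACC-106 | fee     | 4558.54 | 18.77
7  | ACC-106 | payment | 3362.92 | NULL 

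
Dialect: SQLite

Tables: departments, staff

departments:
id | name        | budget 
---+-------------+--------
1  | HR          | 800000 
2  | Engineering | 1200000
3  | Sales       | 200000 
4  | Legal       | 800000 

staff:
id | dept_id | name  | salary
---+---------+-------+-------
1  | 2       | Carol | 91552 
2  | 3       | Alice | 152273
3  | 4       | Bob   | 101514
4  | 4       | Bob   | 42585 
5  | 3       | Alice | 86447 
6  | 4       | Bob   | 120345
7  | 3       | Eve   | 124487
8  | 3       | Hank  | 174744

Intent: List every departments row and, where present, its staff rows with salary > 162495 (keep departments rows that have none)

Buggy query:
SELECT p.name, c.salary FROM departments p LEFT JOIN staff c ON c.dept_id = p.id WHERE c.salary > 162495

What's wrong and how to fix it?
Bug: A WHERE condition on the right-hand table after LEFT JOIN drops unmatched parents

Fix: Put 'c.salary > 162495' in the JOIN's ON clause instead of WHERE

Corrected query:
SELECT p.name, c.salary FROM departments p LEFT JOIN staff c ON c.dept_id = p.id AND c.salary > 162495

Result:
name        | salary
------------+-------
HR          | NULL  
Engineering | NULL  
Sales       | 174744
Legal       | NULL  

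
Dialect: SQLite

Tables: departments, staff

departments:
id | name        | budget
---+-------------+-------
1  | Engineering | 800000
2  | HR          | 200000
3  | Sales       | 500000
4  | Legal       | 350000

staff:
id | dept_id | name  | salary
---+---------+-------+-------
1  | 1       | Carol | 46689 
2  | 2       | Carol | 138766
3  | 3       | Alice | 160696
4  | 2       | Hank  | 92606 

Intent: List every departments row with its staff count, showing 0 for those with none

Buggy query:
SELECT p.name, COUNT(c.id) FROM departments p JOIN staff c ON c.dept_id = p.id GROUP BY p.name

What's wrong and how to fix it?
Bug: INNER JOIN drops departments rows that have no matching staff rows

Fix: Use LEFT JOIN so parents without children still appear (COUNT(c.id) gives 0)

Corrected query:
SELECT p.name, COUNT(c.id) FROM departments p LEFT JOIN staff c ON c.dept_id = p.id GROUP BY p.name

Result:
name        | COUNT(c.id)
------------+------------
Engineering | 1          
HR          | 2          
Legal       | 0          
Sales       | 1          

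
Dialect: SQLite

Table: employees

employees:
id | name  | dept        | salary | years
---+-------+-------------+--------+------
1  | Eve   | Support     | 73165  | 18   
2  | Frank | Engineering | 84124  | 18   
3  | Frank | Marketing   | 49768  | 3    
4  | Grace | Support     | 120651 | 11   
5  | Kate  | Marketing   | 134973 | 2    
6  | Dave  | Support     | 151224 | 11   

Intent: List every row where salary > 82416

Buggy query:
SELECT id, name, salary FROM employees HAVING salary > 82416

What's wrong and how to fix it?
Bug: This is a non-aggregate query (no GROUP BY, no aggregates), so in SQLite the HAVING clause is invalid here; a row-level condition belongs in WHERE

Fix: Replace HAVING with WHERE since the condition applies to individual rows

Corrected query:
SELECT id, name, salary FROM employees WHERE salary > 82416

Result:
id | name  | salary
---+-------+-------
2  | Frank | 84124 
4  | Grace | 120651
5  | Kate  | 134973
6  | Dave  | 151224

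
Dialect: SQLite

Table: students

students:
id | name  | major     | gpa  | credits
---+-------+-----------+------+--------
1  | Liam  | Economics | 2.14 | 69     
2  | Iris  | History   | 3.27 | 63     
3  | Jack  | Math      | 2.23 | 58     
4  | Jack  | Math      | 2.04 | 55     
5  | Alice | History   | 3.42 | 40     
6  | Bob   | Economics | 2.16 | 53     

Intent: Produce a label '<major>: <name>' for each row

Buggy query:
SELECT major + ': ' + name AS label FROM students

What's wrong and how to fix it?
Bug: '+' is numeric addition; on text columns SQLite converts them to 0 instead of concatenating

Fix: Use the || operator for string concatenation

Corrected query:
SELECT major || ': ' || name AS label FROM students

Result:
label          
---------------
Economics: Liam
History: Iris  
Math: Jack     
Math: Jack     
History: Alice 
Economics: Bob 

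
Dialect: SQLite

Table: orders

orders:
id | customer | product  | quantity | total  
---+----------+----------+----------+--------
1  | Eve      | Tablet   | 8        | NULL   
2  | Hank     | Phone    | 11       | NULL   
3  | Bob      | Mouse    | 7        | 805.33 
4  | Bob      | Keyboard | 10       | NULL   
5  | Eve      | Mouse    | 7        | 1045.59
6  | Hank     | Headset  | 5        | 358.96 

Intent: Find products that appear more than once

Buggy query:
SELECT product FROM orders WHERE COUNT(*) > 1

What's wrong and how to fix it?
Bug: COUNT(*) is an aggregate and cannot be used in WHERE

Fix: GROUP BY product, then filter groups with HAVING COUNT(*) > 1

Corrected query:
SELECT product FROM orders GROUP BY product HAVING COUNT(*) > 1

Result:
product
-------
Mouse  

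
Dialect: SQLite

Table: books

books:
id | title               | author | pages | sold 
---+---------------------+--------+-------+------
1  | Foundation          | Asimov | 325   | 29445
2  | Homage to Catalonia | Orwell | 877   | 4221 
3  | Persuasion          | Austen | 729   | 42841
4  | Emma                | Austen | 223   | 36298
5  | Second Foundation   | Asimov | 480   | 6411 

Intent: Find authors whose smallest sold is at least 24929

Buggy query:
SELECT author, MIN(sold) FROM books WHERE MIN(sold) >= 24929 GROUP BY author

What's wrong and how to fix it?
Bug: Aggregates like MIN are computed per group after WHERE runs

Fix: Replace WHERE with HAVING after the GROUP BY

Corrected query:
SELECT author, MIN(sold) FROM books GROUP BY author HAVING MIN(sold) >= 24929

Result:
author | MIN(sold)
-------+----------
Austen | 36298    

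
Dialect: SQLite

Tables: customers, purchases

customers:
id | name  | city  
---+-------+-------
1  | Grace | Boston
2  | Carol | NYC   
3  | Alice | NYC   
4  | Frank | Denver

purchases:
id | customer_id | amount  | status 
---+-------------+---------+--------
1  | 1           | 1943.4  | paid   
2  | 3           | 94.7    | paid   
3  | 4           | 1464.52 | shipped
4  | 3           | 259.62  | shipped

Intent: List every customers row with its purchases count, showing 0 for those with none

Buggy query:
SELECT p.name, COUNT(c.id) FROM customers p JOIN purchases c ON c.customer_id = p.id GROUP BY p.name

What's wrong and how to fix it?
Bug: INNER JOIN drops customers rows that have no matching purchases rows

Fix: Switch to LEFT JOIN to retain unmatched parent rows

Corrected query:
SELECT p.name, COUNT(c.id) FROM customers p LEFT JOIN purchases c ON c.customer_id = p.id GROUP BY p.name

Result:
name  | COUNT(c.id)
------+------------
Alice | 2          
Carol | 0          
Frank | 1          
Grace | 1          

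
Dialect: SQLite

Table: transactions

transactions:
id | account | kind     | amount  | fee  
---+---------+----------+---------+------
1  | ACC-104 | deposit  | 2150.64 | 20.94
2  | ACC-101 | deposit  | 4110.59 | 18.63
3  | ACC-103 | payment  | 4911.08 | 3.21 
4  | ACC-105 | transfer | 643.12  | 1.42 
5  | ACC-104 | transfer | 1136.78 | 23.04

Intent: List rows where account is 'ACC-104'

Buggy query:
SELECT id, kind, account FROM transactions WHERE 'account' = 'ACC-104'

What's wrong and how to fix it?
Bug: Single quotes denote string literals in SQL; the column name is being compared as a constant string

Fix: Remove the quotes around the column name (or use double quotes for an identifier)

Corrected query:
SELECT id, kind, account FROM transactions WHERE account = 'ACC-104'

Result:
id | kind     | account
---+----------+--------
1  | deposit  | ACC-104
5  | transfer | ACC-104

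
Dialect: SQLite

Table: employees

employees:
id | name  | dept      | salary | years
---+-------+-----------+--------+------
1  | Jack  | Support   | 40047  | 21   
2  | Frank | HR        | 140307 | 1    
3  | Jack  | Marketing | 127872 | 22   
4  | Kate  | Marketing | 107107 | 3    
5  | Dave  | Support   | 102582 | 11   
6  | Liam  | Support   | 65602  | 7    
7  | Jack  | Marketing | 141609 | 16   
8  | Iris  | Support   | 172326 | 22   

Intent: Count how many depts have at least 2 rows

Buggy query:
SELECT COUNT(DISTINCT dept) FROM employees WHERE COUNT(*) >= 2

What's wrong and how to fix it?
Bug: COUNT(*) cannot appear in WHERE; the per-group count doesn't exist yet

Fix: Use a subquery that GROUPs and filters with HAVING, then count its rows

Corrected query:
SELECT COUNT(*) FROM (SELECT dept FROM employees GROUP BY dept HAVING COUNT(*) >= 2)

Result:
COUNT(*)
--------
2       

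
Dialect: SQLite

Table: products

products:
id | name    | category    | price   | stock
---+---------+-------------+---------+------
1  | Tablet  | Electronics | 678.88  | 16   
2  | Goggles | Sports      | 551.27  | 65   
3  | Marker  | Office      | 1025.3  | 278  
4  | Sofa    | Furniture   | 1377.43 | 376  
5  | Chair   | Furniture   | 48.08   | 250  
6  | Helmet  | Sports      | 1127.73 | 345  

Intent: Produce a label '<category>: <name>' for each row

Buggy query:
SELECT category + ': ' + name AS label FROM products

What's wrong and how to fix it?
Bug: '+' is numeric addition; on text columns SQLite converts them to 0 instead of concatenating

Fix: Use the || operator for string concatenation

Corrected query:
SELECT category || ': ' || name AS label FROM products

Result:
label              
-------------------
Electronics: Tablet
Sports: Goggles    
Office: Marker     
Furniture: Sofa    
Furniture: Chair   
Sports: Helmet     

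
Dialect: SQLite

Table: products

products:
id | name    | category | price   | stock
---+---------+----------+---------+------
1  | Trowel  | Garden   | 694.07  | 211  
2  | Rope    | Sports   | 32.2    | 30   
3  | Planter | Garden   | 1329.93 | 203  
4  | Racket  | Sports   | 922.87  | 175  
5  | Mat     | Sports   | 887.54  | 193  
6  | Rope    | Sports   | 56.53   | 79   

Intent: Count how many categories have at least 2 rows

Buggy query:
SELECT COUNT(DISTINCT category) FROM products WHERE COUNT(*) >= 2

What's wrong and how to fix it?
Bug: WHERE filters individual rows, not groups, so a group-level COUNT is invalid there

Fix: Group first with HAVING COUNT(*) >= 2, then COUNT the resulting groups

Corrected query:
SELECT COUNT(*) FROM (SELECT category FROM products GROUP BY category HAVING COUNT(*) >= 2)

Result:
COUNT(*)
--------
2       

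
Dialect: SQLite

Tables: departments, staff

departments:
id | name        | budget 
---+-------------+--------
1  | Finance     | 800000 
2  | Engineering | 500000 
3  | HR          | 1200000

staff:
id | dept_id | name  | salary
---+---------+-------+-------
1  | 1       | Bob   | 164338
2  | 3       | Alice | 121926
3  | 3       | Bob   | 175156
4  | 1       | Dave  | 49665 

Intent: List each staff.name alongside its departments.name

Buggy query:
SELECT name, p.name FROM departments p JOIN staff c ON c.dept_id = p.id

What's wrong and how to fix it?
Bug: Both tables have a 'name' column; the unqualified reference is ambiguous

Fix: Prefix ambiguous columns with the table alias

Corrected query:
SELECT c.name, p.name FROM departments p JOIN staff c ON c.dept_id = p.id

Result:
name  | name   
------+--------
Bob   | Finance
Alice | HR     
Bob   | HR     
Dave  | Finance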